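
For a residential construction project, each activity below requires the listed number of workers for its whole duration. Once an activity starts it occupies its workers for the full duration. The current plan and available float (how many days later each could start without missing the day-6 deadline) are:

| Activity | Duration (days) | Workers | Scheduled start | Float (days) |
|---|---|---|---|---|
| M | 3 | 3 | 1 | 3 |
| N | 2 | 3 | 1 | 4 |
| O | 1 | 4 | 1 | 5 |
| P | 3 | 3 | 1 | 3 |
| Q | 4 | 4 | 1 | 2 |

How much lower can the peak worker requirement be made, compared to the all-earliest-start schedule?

7

Early-start peak: d1:17  d2:13  d3:10  d4:4  d5:0  d6:0 ⇒ 17.
Leveled (M@1, N@1, O@1, P@2, Q@3): d1:10  d2:9  d3:10  d4:7  d5:4  d6:4 ⇒ 10.
Reduction 17 − 10 = 7.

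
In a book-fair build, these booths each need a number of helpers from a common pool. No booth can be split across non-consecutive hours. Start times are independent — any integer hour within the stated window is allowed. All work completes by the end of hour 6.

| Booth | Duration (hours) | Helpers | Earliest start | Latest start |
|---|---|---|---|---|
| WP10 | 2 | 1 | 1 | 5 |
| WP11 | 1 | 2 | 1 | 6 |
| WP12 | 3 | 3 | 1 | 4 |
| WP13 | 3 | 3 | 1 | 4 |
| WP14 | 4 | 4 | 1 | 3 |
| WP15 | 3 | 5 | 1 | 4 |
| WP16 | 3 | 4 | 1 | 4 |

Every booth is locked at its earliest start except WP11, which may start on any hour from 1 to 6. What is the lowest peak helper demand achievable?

WP11@1: h1:22  h2:20  h3:19  h4:4  h5:0  h6:0 → peak 22
WP11@2: h1:20  h2:22  h3:19  h4:4  h5:0  h6:0 → peak 22
WP11@3: h1:20  h2:20  h3:21  h4:4  h5:0  h6:0 → peak 21
WP11@4: h1:20  h2:20  h3:19  h4:6  h5:0  h6:0 → peak 20
WP11@5: h1:20  h2:20  h3:19  h4:4  h5:2  h6:0 → peak 20
WP11@6: h1:20  h2:20  h3:19  h4:4  h5:0  h6:2 → peak 20
Best is WP11@4, peak 20.

20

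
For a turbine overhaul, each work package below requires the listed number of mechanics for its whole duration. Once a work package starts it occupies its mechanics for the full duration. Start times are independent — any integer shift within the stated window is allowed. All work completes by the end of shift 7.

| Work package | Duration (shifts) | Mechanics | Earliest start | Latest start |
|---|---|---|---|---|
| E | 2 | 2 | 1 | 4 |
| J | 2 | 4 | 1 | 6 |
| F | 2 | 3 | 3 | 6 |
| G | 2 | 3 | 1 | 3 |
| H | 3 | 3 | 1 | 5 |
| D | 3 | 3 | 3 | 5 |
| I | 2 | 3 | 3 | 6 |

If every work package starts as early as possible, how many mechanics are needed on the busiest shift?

12

Early-start schedule: E@1, J@1, F@3, G@1, H@1, D@3, I@3.
Load per shift: shift 1: 12, shift 2: 12, shift 3: 12, shift 4: 9, shift 5: 3, shift 6: 0, shift 7: 0.
Peak is 12.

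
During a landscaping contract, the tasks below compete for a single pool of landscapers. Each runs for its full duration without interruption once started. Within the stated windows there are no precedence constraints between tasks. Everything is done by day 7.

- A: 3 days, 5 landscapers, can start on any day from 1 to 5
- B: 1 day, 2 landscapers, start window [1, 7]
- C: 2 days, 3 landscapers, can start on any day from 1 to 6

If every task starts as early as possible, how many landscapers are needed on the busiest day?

10

Early-start schedule: A@1, B@1, C@1.
Load per day: day 1: 10, day 2: 8, day 3: 5, day 4: 0, day 5: 0, day 6: 0, day 7: 0.
Peak is 10.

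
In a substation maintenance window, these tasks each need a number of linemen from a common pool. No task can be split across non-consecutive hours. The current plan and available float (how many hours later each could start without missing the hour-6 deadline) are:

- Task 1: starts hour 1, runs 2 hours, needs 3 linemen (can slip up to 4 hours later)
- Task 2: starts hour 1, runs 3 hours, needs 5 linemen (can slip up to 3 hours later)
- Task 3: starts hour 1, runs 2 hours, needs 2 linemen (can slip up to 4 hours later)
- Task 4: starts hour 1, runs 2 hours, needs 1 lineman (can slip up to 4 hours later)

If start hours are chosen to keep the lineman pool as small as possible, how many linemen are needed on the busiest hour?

6

Early-start (Task 1@1, Task 2@1, Task 3@1, Task 4@1) gives peak 11: h1:11  h2:11  h3:5  h4:0  h5:0  h6:0.
Shift Task 2→3.
Schedule Task 1@1, Task 2@3, Task 3@1, Task 4@1: h1:6  h2:6  h3:5  h4:5  h5:5  h6:0 — peak 6.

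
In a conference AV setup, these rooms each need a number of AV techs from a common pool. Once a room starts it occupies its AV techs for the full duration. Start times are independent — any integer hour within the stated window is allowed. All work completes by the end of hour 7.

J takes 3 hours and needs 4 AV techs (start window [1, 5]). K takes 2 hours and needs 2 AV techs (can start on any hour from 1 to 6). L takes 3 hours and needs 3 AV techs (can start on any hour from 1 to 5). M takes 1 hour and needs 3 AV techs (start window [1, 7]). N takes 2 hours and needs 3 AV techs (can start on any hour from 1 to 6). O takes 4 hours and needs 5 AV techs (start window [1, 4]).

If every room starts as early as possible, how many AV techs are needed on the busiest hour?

Early-start schedule: J@1, K@1, L@1, M@1, N@1, O@1.
Load per hour: hour 1: 20, hour 2: 17, hour 3: 12, hour 4: 5, hour 5: 0, hour 6: 0, hour 7: 0.
Peak is 20.

20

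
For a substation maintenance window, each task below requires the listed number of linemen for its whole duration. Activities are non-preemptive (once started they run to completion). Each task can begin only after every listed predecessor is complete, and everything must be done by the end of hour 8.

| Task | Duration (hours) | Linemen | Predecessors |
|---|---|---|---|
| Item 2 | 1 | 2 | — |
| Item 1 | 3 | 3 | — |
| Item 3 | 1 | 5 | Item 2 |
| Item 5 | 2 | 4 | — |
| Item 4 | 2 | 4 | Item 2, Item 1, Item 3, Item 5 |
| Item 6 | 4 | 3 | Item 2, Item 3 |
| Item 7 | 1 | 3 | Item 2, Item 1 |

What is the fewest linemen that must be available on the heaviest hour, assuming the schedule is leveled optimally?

Early-start (Item 2@1, Item 1@1, Item 3@2, Item 5@1, Item 4@4, Item 6@3, Item 7@4) gives peak 12: h1:9  h2:12  h3:6  h4:10  h5:7  h6:3  h7:0  h8:0.
Shift Item 3→4, Item 5→2, Item 4→5, Item 6→5, Item 7→7.
Schedule Item 2@1, Item 1@1, Item 3@4, Item 5@2, Item 4@5, Item 6@5, Item 7@7: h1:5  h2:7  h3:7  h4:5  h5:7  h6:7  h7:6  h8:3 — peak 7.

7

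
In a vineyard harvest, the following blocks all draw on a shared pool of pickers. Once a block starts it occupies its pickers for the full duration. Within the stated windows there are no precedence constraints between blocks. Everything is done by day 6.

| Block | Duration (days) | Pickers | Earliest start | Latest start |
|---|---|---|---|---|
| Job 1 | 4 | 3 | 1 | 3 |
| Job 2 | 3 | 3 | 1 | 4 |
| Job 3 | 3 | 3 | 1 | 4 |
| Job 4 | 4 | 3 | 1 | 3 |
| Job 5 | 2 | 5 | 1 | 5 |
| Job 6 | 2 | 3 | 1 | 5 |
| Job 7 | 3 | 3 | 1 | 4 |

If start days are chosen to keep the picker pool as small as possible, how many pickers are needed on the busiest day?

Early-start (Job 1@1, Job 2@1, Job 3@1, Job 4@1, Job 5@1, Job 6@1, Job 7@1) gives peak 23: d1:23  d2:23  d3:15  d4:6  d5:0  d6:0.
Shift Job 5→5, Job 6→4, Job 7→4.
Schedule Job 1@1, Job 2@1, Job 3@1, Job 4@1, Job 5@5, Job 6@4, Job 7@4: d1:12  d2:12  d3:12  d4:12  d5:11  d6:8 — peak 12.
Total picker-days = 67 over 6 days ⇒ peak ≥ ⌈67/6⌉ = 12, so 12 is optimal.

12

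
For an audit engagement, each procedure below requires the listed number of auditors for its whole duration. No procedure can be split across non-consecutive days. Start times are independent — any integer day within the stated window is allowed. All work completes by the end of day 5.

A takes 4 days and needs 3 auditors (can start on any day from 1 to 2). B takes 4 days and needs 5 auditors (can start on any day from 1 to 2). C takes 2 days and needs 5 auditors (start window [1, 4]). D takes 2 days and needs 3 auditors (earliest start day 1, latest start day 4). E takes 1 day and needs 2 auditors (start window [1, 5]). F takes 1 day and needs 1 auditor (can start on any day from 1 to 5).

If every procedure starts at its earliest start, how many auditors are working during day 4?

8

At early start, day 4 has: A, B.
Demand: 3 + 5 = 8.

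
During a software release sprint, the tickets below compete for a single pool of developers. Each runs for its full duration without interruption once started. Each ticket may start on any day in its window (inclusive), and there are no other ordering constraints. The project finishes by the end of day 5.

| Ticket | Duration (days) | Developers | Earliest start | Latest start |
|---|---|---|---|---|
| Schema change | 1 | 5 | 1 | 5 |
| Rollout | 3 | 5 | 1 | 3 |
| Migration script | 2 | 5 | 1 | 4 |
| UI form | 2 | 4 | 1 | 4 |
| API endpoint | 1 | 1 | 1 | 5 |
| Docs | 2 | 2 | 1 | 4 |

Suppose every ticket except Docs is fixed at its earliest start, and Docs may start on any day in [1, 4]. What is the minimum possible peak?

Docs@1: d1:22  d2:16  d3:5  d4:0  d5:0 → peak 22
Docs@2: d1:20  d2:16  d3:7  d4:0  d5:0 → peak 20
Docs@3: d1:20  d2:14  d3:7  d4:2  d5:0 → peak 20
Docs@4: d1:20  d2:14  d3:5  d4:2  d5:2 → peak 20
Best is Docs@2, peak 20.

20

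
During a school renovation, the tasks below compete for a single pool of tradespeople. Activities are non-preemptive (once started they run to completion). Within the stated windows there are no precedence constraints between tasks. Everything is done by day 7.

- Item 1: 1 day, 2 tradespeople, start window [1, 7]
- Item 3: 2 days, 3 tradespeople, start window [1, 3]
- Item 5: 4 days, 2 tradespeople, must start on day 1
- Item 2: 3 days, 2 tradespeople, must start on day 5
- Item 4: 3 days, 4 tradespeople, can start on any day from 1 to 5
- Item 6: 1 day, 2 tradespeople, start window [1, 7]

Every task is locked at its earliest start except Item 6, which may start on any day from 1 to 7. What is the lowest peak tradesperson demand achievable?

11

Item 6@1: d1:13  d2:9  d3:6  d4:2  d5:2  d6:2  d7:2 → peak 13
Item 6@2: d1:11  d2:11  d3:6  d4:2  d5:2  d6:2  d7:2 → peak 11
Item 6@3: d1:11  d2:9  d3:8  d4:2  d5:2  d6:2  d7:2 → peak 11
Item 6@4: d1:11  d2:9  d3:6  d4:4  d5:2  d6:2  d7:2 → peak 11
Item 6@5: d1:11  d2:9  d3:6  d4:2  d5:4  d6:2  d7:2 → peak 11
Item 6@6: d1:11  d2:9  d3:6  d4:2  d5:2  d6:4  d7:2 → peak 11
Item 6@7: d1:11  d2:9  d3:6  d4:2  d5:2  d6:2  d7:4 → peak 11
Best is Item 6@2, peak 11.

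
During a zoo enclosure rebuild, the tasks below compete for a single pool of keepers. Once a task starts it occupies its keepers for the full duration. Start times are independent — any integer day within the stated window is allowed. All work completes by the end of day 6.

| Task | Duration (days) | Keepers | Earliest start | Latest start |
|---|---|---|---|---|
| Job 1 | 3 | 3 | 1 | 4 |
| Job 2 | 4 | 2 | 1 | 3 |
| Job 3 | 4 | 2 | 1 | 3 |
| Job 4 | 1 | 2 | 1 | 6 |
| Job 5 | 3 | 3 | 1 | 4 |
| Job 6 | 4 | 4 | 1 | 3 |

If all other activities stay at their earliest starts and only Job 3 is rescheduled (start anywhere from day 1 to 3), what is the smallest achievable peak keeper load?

Job 3@1: d1:16  d2:14  d3:14  d4:8  d5:0  d6:0 → peak 16
Job 3@2: d1:14  d2:14  d3:14  d4:8  d5:2  d6:0 → peak 14
Job 3@3: d1:14  d2:12  d3:14  d4:8  d5:2  d6:2 → peak 14
Best is Job 3@2, peak 14.

14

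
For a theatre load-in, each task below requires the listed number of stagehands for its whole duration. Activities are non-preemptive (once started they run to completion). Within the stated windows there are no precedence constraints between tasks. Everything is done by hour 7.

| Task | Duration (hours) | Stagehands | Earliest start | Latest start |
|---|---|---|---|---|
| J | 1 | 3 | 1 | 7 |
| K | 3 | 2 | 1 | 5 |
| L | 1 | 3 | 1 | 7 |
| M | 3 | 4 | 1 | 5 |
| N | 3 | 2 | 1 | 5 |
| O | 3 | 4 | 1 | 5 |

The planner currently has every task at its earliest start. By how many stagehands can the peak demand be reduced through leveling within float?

12

Early-start peak: h1:18  h2:12  h3:12  h4:0  h5:0  h6:0  h7:0 ⇒ 18.
Leveled (J@1, K@2, L@1, M@2, N@5, O@5): h1:6  h2:6  h3:6  h4:6  h5:6  h6:6  h7:6 ⇒ 6.
Reduction 18 − 6 = 12.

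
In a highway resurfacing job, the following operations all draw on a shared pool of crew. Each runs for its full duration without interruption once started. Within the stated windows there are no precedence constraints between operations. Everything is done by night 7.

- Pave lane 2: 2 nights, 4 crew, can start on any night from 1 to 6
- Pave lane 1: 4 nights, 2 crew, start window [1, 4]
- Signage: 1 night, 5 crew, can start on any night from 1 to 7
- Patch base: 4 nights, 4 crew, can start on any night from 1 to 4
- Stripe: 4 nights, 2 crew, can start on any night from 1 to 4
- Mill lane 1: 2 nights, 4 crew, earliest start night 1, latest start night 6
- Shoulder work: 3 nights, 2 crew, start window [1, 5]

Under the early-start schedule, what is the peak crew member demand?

23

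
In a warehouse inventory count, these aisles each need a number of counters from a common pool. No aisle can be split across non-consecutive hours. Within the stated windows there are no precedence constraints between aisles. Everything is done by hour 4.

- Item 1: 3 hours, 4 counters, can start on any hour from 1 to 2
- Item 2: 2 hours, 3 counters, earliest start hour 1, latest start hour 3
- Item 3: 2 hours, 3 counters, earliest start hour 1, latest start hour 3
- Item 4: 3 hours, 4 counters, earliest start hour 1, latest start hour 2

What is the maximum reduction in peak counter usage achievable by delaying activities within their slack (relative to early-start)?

Early-start peak: h1:14  h2:14  h3:8  h4:0 ⇒ 14.
Leveled (Item 1@1, Item 2@1, Item 3@3, Item 4@1): h1:11  h2:11  h3:11  h4:3 ⇒ 11.
Reduction 14 − 11 = 3.

3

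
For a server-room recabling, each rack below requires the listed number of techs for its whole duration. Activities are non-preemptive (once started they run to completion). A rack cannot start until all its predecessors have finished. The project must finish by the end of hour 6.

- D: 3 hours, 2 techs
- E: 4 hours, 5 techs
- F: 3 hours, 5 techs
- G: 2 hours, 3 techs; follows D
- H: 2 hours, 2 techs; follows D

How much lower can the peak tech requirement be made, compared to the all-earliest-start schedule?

Early-start peak: h1:12  h2:12  h3:12  h4:10  h5:5  h6:0 ⇒ 12.
Leveled (D@1, E@1, F@4, G@5, H@5): h1:7  h2:7  h3:7  h4:10  h5:10  h6:10 ⇒ 10.
Reduction 12 − 10 = 2.

2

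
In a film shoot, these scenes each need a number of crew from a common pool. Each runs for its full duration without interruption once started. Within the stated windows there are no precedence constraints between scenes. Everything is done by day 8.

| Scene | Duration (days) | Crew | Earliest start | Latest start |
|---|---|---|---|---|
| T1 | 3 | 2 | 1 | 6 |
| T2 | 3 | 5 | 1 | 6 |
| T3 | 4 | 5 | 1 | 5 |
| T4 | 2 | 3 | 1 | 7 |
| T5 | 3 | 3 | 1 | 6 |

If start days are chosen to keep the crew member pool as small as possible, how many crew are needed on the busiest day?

8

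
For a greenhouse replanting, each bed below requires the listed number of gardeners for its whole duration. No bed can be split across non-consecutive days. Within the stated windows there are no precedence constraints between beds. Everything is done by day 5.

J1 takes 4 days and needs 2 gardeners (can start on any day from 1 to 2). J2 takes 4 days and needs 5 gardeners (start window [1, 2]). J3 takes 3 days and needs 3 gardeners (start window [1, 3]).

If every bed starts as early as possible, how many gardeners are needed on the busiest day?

10

Early-start schedule: J1@1, J2@1, J3@1.
Load per day: day 1: 10, day 2: 10, day 3: 10, day 4: 7, day 5: 0.
Peak is 10.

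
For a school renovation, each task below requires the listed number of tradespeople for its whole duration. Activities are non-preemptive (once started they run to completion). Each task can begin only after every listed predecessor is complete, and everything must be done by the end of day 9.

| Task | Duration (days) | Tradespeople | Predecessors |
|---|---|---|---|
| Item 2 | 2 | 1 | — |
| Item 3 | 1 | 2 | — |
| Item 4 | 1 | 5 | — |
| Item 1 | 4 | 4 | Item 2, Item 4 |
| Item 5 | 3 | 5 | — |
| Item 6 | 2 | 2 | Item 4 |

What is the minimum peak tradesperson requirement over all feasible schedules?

Early-start (Item 2@1, Item 3@1, Item 4@1, Item 1@3, Item 5@1, Item 6@2) gives peak 13: d1:13  d2:8  d3:11  d4:4  d5:4  d6:4  d7:0  d8:0  d9:0.
Shift Item 4→2, Item 5→7, Item 6→3.
Schedule Item 2@1, Item 3@1, Item 4@2, Item 1@3, Item 5@7, Item 6@3: d1:3  d2:6  d3:6  d4:6  d5:4  d6:4  d7:5  d8:5  d9:5 — peak 6.

6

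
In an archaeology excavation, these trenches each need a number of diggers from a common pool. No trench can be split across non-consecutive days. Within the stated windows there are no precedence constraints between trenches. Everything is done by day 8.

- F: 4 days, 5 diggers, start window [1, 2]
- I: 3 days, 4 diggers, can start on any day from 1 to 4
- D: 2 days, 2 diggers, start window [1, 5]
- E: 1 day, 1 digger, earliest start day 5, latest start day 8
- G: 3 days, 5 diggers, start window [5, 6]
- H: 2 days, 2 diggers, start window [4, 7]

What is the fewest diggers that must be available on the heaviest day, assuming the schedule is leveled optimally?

9

Early-start (F@1, I@1, D@1, E@5, G@5, H@4) gives peak 11: d1:11  d2:11  d3:9  d4:7  d5:8  d6:5  d7:5  d8:0.
Shift D→4, H→6.
Schedule F@1, I@1, D@4, E@5, G@5, H@6: d1:9  d2:9  d3:9  d4:7  d5:8  d6:7  d7:7  d8:0 — peak 9.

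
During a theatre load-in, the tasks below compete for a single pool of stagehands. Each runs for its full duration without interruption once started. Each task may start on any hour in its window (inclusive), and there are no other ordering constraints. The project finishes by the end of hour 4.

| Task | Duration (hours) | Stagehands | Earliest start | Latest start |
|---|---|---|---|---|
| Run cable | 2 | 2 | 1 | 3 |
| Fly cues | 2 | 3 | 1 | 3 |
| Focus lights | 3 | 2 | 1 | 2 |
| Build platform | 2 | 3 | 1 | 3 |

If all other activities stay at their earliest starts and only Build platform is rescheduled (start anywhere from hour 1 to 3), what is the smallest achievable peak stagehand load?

7

Build platform@1: h1:10  h2:10  h3:2  h4:0 → peak 10
Build platform@2: h1:7  h2:10  h3:5  h4:0 → peak 10
Build platform@3: h1:7  h2:7  h3:5  h4:3 → peak 7
Best is Build platform@3, peak 7.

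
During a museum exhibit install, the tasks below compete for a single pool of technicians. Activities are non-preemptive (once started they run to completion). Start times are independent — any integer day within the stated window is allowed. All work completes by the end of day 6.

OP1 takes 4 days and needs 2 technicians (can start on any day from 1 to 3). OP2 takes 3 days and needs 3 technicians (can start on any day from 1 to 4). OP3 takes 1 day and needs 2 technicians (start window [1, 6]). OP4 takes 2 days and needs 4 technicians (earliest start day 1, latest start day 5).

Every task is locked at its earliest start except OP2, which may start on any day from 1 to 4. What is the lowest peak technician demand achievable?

8

OP2@1: d1:11  d2:9  d3:5  d4:2  d5:0  d6:0 → peak 11
OP2@2: d1:8  d2:9  d3:5  d4:5  d5:0  d6:0 → peak 9
OP2@3: d1:8  d2:6  d3:5  d4:5  d5:3  d6:0 → peak 8
OP2@4: d1:8  d2:6  d3:2  d4:5  d5:3  d6:3 → peak 8
Best is OP2@3, peak 8.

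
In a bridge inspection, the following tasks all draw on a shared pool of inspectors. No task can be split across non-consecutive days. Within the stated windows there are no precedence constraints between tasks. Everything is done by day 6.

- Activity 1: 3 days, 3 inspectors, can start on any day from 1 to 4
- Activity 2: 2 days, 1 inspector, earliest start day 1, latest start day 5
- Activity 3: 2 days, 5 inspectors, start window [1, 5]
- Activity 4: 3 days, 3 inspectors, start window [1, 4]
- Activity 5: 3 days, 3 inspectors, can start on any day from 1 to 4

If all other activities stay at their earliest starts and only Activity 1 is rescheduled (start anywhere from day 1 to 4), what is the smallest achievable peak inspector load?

12

Activity 1@1: d1:15  d2:15  d3:9  d4:0  d5:0  d6:0 → peak 15
Activity 1@2: d1:12  d2:15  d3:9  d4:3  d5:0  d6:0 → peak 15
Activity 1@3: d1:12  d2:12  d3:9  d4:3  d5:3  d6:0 → peak 12
Activity 1@4: d1:12  d2:12  d3:6  d4:3  d5:3  d6:3 → peak 12
Best is Activity 1@3, peak 12.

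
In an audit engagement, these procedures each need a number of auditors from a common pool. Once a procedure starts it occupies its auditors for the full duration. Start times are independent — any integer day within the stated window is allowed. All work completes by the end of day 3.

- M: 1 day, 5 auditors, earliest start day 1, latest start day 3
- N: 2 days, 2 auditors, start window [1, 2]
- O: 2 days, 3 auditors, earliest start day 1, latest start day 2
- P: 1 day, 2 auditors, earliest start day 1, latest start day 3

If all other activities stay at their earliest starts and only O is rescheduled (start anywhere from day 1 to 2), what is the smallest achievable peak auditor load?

O@1: d1:12  d2:5  d3:0 → peak 12
O@2: d1:9  d2:5  d3:3 → peak 9
Best is O@2, peak 9.

9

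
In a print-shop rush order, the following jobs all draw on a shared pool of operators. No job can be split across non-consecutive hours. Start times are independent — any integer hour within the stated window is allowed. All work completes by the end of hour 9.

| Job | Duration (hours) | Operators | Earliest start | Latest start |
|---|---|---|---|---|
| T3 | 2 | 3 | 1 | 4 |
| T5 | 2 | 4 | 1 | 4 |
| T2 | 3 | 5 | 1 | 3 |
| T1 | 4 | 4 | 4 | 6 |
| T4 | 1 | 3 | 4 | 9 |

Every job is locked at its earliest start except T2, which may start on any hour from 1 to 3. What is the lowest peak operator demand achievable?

12

T2@1: h1:12  h2:12  h3:5  h4:7  h5:4  h6:4  h7:4  h8:0  h9:0 → peak 12
T2@2: h1:7  h2:12  h3:5  h4:12  h5:4  h6:4  h7:4  h8:0  h9:0 → peak 12
T2@3: h1:7  h2:7  h3:5  h4:12  h5:9  h6:4  h7:4  h8:0  h9:0 → peak 12
Best is T2@1, peak 12.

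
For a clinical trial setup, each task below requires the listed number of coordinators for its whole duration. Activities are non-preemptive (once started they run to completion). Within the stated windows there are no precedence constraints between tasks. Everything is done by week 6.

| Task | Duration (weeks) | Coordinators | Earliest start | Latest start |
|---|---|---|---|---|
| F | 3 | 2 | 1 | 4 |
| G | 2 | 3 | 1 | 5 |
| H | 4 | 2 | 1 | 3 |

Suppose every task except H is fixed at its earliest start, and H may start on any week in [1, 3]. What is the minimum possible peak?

5

H@1: w1:7  w2:7  w3:4  w4:2  w5:0  w6:0 → peak 7
H@2: w1:5  w2:7  w3:4  w4:2  w5:2  w6:0 → peak 7
H@3: w1:5  w2:5  w3:4  w4:2  w5:2  w6:2 → peak 5
Best is H@3, peak 5.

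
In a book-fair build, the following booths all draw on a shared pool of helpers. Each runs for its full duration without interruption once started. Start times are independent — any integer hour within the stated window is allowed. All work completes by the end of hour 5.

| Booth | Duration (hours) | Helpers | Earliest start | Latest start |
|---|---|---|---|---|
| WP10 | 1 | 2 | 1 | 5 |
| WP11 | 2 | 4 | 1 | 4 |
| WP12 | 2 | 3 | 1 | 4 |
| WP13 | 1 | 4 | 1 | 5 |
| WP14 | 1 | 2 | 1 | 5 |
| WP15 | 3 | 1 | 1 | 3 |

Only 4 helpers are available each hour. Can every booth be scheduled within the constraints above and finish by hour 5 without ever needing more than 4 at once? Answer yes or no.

Total helper-hours = 25; over 5 hours the average is 25/5 > 4, so some hour must exceed 4.

no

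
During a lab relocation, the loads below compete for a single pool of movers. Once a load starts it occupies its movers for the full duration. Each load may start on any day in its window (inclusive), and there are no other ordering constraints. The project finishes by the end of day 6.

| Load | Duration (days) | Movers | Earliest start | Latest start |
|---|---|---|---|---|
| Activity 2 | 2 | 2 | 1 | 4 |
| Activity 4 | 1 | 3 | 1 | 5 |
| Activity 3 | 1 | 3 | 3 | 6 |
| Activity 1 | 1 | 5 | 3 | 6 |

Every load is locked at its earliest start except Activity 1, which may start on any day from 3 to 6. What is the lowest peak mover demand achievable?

5

Activity 1@3: d1:5  d2:2  d3:8  d4:0  d5:0  d6:0 → peak 8
Activity 1@4: d1:5  d2:2  d3:3  d4:5  d5:0  d6:0 → peak 5
Activity 1@5: d1:5  d2:2  d3:3  d4:0  d5:5  d6:0 → peak 5
Activity 1@6: d1:5  d2:2  d3:3  d4:0  d5:0  d6:5 → peak 5
Best is Activity 1@4, peak 5.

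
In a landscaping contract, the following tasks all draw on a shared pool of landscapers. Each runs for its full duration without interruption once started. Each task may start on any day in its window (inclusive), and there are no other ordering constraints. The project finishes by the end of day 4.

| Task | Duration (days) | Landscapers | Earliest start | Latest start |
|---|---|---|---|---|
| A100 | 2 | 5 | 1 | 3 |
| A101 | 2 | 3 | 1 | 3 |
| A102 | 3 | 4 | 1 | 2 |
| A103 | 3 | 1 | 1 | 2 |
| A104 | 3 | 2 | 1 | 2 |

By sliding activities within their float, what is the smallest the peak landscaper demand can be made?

Early-start (A100@1, A101@1, A102@1, A103@1, A104@1) gives peak 15: d1:15  d2:15  d3:7  d4:0.
Shift A101→3.
Schedule A100@1, A101@3, A102@1, A103@1, A104@1: d1:12  d2:12  d3:10  d4:3 — peak 12.

12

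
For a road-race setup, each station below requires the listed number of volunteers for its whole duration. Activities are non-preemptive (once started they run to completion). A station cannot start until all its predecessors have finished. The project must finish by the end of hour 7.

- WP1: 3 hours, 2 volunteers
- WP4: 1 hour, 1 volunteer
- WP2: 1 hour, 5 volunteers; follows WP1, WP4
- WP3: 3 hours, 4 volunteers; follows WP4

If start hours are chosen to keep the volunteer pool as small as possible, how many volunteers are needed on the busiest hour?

5

Early-start (WP1@1, WP4@1, WP2@4, WP3@2) gives peak 9: h1:3  h2:6  h3:6  h4:9  h5:0  h6:0  h7:0.
Shift WP3→5.
Schedule WP1@1, WP4@1, WP2@4, WP3@5: h1:3  h2:2  h3:2  h4:5  h5:4  h6:4  h7:4 — peak 5.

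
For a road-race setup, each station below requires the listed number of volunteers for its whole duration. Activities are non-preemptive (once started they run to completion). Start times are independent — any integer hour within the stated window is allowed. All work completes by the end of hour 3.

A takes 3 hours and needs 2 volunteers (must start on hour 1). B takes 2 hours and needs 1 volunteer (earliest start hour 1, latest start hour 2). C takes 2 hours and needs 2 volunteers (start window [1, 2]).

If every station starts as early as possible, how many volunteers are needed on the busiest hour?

Early-start schedule: A@1, B@1, C@1.
Load per hour: hour 1: 5, hour 2: 5, hour 3: 2.
Peak is 5.

5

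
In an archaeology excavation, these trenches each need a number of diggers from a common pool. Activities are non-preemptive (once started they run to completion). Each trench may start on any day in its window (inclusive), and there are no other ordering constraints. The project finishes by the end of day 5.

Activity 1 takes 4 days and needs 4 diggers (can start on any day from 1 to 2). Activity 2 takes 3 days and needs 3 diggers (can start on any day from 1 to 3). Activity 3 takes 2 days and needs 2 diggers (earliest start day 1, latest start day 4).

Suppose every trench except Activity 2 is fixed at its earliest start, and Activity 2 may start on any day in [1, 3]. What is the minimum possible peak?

Activity 2@1: d1:9  d2:9  d3:7  d4:4  d5:0 → peak 9
Activity 2@2: d1:6  d2:9  d3:7  d4:7  d5:0 → peak 9
Activity 2@3: d1:6  d2:6  d3:7  d4:7  d5:3 → peak 7
Best is Activity 2@3, peak 7.

7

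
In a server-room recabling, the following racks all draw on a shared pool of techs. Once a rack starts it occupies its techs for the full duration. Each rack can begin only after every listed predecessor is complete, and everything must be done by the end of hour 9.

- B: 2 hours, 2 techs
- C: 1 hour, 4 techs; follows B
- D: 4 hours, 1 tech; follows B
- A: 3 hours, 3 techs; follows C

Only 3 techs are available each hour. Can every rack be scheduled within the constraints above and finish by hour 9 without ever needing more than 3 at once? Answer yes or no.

The minimum achievable peak is 4; 3 < 4, so no feasible schedule stays within the cap.

no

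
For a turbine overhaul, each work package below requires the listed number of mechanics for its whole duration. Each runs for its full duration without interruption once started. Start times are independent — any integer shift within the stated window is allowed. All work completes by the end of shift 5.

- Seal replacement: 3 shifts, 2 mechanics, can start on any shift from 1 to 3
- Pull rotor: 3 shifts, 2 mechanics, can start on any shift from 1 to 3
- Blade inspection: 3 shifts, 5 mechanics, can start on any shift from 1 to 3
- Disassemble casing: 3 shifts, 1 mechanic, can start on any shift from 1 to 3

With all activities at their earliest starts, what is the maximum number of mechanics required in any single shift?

10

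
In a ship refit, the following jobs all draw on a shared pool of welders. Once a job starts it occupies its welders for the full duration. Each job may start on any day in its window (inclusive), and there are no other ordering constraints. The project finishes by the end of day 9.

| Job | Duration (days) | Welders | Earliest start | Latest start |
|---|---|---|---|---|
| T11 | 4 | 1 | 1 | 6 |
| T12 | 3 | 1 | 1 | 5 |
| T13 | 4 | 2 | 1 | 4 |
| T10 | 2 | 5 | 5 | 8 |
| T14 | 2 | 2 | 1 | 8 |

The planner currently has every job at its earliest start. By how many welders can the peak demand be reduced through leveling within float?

1

Early-start peak: d1:6  d2:6  d3:4  d4:3  d5:5  d6:5  d7:0  d8:0  d9:0 ⇒ 6.
Leveled (T11@1, T12@1, T13@1, T10@5, T14@7): d1:4  d2:4  d3:4  d4:3  d5:5  d6:5  d7:2  d8:2  d9:0 ⇒ 5.
Reduction 6 − 5 = 1.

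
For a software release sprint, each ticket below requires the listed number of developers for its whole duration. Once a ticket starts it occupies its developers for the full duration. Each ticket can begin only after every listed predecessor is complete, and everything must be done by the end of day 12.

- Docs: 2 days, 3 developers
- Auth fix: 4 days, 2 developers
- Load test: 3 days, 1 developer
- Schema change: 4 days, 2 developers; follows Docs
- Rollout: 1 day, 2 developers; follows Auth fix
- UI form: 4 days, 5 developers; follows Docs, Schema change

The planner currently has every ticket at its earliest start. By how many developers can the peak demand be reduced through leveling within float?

Early-start peak: d1:6  d2:6  d3:5  d4:4  d5:4  d6:2  d7:5  d8:5  d9:5  d10:5  d11:0  d12:0 ⇒ 6.
Leveled (Docs@1, Auth fix@1, Load test@3, Schema change@3, Rollout@5, UI form@7): d1:5  d2:5  d3:5  d4:5  d5:5  d6:2  d7:5  d8:5  d9:5  d10:5  d11:0  d12:0 ⇒ 5.
Reduction 6 − 5 = 1.

1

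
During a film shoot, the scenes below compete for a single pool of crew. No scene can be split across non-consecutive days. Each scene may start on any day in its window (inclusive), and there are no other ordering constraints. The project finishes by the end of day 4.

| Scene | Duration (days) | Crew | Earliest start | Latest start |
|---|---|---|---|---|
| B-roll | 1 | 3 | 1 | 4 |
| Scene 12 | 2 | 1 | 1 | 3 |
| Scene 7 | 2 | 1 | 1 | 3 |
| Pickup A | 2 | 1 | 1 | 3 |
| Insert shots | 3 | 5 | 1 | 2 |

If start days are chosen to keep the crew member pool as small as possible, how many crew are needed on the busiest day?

7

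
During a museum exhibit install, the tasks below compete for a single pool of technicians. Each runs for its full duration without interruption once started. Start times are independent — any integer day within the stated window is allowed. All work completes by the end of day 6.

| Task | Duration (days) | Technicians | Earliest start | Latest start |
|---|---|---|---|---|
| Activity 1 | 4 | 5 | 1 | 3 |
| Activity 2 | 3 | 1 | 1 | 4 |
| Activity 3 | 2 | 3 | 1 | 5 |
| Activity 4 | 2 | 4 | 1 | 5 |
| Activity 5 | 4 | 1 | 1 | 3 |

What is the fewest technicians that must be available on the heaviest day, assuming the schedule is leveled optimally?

Early-start (Activity 1@1, Activity 2@1, Activity 3@1, Activity 4@1, Activity 5@1) gives peak 14: d1:14  d2:14  d3:7  d4:6  d5:0  d6:0.
Shift Activity 3→5, Activity 4→5.
Schedule Activity 1@1, Activity 2@1, Activity 3@5, Activity 4@5, Activity 5@1: d1:7  d2:7  d3:7  d4:6  d5:7  d6:7 — peak 7.
Total technician-days = 41 over 6 days ⇒ peak ≥ ⌈41/6⌉ = 7, so 7 is optimal.

7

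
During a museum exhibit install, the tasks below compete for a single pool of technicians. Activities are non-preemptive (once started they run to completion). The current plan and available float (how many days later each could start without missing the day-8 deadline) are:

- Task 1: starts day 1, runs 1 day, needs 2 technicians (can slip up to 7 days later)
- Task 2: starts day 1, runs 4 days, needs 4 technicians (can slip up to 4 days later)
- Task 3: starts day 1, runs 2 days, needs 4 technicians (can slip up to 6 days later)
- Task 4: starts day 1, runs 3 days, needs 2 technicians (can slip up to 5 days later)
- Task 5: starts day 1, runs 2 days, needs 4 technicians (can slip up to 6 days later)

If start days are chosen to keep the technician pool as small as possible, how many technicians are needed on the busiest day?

6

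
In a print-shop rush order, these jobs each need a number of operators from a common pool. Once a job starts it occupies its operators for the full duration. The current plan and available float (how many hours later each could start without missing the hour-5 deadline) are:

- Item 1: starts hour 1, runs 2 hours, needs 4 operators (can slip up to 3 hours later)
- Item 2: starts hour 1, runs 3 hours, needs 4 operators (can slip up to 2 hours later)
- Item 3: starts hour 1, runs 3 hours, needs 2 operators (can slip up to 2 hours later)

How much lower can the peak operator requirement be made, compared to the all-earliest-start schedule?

4

Early-start peak: h1:10  h2:10  h3:6  h4:0  h5:0 ⇒ 10.
Leveled (Item 1@1, Item 2@3, Item 3@1): h1:6  h2:6  h3:6  h4:4  h5:4 ⇒ 6.
Reduction 10 − 6 = 4.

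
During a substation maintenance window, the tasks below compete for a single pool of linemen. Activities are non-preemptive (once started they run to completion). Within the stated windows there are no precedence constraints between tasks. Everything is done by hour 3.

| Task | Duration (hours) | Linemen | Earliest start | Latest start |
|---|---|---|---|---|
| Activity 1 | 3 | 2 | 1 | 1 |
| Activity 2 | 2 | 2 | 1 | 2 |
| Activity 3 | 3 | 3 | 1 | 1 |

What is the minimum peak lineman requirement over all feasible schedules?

7

Schedule Activity 1@1, Activity 2@1, Activity 3@1: h1:7  h2:7  h3:5 — peak 7.
Total lineman-hours = 19 over 3 hours ⇒ peak ≥ ⌈19/3⌉ = 7, so 7 is optimal.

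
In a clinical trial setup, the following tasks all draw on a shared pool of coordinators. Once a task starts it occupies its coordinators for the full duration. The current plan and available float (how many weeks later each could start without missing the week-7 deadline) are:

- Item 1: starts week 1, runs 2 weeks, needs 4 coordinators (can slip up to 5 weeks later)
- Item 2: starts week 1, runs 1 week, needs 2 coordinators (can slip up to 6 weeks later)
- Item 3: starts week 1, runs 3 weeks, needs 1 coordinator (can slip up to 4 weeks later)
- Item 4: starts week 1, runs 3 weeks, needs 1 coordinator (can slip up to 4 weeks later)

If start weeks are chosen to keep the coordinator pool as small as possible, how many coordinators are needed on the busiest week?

4

Early-start (Item 1@1, Item 2@1, Item 3@1, Item 4@1) gives peak 8: w1:8  w2:6  w3:2  w4:0  w5:0  w6:0  w7:0.
Shift Item 2→3, Item 3→3, Item 4→3.
Schedule Item 1@1, Item 2@3, Item 3@3, Item 4@3: w1:4  w2:4  w3:4  w4:2  w5:2  w6:0  w7:0 — peak 4.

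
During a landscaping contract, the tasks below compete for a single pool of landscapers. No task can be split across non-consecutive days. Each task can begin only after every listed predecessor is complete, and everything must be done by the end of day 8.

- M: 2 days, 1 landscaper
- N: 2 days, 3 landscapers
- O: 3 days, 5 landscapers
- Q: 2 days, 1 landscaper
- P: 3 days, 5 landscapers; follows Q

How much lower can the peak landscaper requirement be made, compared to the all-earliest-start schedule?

5

Early-start peak: d1:10  d2:10  d3:10  d4:5  d5:5  d6:0  d7:0  d8:0 ⇒ 10.
Leveled (M@1, N@1, O@3, Q@1, P@6): d1:5  d2:5  d3:5  d4:5  d5:5  d6:5  d7:5  d8:5 ⇒ 5.
Reduction 10 − 5 = 5.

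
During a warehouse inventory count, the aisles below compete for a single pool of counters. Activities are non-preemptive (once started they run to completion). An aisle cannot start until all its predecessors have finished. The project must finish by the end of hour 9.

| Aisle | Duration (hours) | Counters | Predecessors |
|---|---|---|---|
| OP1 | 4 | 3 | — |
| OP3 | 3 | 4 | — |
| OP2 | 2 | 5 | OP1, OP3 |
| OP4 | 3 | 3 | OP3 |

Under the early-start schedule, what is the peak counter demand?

8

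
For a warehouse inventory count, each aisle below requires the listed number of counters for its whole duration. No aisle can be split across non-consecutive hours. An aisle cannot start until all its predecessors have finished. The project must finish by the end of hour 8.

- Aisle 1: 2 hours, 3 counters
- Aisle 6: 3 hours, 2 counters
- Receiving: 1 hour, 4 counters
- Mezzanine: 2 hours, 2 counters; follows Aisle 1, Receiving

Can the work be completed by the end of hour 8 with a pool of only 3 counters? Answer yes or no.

no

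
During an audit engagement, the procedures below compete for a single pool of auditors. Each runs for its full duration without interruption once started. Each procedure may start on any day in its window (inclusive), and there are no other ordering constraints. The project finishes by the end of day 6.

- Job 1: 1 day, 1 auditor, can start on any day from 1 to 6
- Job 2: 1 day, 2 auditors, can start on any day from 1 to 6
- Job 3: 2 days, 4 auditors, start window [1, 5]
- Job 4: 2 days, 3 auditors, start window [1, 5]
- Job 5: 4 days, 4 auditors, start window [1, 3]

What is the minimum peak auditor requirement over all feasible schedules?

Early-start (Job 1@1, Job 2@1, Job 3@1, Job 4@1, Job 5@1) gives peak 14: d1:14  d2:11  d3:4  d4:4  d5:0  d6:0.
Shift Job 4→2, Job 5→3.
Schedule Job 1@1, Job 2@1, Job 3@1, Job 4@2, Job 5@3: d1:7  d2:7  d3:7  d4:4  d5:4  d6:4 — peak 7.

7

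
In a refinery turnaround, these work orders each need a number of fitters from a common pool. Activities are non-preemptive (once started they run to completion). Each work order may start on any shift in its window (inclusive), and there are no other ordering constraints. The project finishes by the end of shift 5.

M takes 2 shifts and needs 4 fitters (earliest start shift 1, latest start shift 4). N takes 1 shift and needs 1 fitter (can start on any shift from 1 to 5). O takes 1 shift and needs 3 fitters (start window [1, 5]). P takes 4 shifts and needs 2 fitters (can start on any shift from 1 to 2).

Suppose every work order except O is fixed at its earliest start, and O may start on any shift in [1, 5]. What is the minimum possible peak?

7

O@1: s1:10  s2:6  s3:2  s4:2  s5:0 → peak 10
O@2: s1:7  s2:9  s3:2  s4:2  s5:0 → peak 9
O@3: s1:7  s2:6  s3:5  s4:2  s5:0 → peak 7
O@4: s1:7  s2:6  s3:2  s4:5  s5:0 → peak 7
O@5: s1:7  s2:6  s3:2  s4:2  s5:3 → peak 7
Best is O@3, peak 7.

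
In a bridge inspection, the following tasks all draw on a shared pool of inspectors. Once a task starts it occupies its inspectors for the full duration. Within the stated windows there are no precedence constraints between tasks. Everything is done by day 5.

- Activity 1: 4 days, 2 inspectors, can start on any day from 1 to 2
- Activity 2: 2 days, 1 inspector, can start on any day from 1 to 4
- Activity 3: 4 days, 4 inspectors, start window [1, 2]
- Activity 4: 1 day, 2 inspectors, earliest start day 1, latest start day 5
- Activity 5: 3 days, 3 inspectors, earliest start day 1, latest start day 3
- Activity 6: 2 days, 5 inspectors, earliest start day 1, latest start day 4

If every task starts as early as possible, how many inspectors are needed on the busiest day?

Early-start schedule: Activity 1@1, Activity 2@1, Activity 3@1, Activity 4@1, Activity 5@1, Activity 6@1.
Load per day: day 1: 17, day 2: 15, day 3: 9, day 4: 6, day 5: 0.
Peak is 17.

17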